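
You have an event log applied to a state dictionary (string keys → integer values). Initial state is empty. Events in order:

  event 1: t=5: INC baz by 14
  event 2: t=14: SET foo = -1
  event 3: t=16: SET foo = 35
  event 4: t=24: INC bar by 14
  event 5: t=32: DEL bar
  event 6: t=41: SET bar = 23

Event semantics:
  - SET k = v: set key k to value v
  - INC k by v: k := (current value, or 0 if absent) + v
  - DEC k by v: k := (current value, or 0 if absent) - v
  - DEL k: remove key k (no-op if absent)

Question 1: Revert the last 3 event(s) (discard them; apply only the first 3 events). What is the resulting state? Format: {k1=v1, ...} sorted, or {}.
Keep first 3 events (discard last 3):
  after event 1 (t=5: INC baz by 14): {baz=14}
  after event 2 (t=14: SET foo = -1): {baz=14, foo=-1}
  after event 3 (t=16: SET foo = 35): {baz=14, foo=35}

Answer: {baz=14, foo=35}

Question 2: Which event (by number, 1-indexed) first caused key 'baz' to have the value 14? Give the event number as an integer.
Looking for first event where baz becomes 14:
  event 1: baz (absent) -> 14  <-- first match

Answer: 1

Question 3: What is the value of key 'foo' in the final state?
Answer: 35

Derivation:
Track key 'foo' through all 6 events:
  event 1 (t=5: INC baz by 14): foo unchanged
  event 2 (t=14: SET foo = -1): foo (absent) -> -1
  event 3 (t=16: SET foo = 35): foo -1 -> 35
  event 4 (t=24: INC bar by 14): foo unchanged
  event 5 (t=32: DEL bar): foo unchanged
  event 6 (t=41: SET bar = 23): foo unchanged
Final: foo = 35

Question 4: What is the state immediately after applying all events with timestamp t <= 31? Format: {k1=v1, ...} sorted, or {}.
Answer: {bar=14, baz=14, foo=35}

Derivation:
Apply events with t <= 31 (4 events):
  after event 1 (t=5: INC baz by 14): {baz=14}
  after event 2 (t=14: SET foo = -1): {baz=14, foo=-1}
  after event 3 (t=16: SET foo = 35): {baz=14, foo=35}
  after event 4 (t=24: INC bar by 14): {bar=14, baz=14, foo=35}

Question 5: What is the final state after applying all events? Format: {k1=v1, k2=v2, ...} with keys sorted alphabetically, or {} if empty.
  after event 1 (t=5: INC baz by 14): {baz=14}
  after event 2 (t=14: SET foo = -1): {baz=14, foo=-1}
  after event 3 (t=16: SET foo = 35): {baz=14, foo=35}
  after event 4 (t=24: INC bar by 14): {bar=14, baz=14, foo=35}
  after event 5 (t=32: DEL bar): {baz=14, foo=35}
  after event 6 (t=41: SET bar = 23): {bar=23, baz=14, foo=35}

Answer: {bar=23, baz=14, foo=35}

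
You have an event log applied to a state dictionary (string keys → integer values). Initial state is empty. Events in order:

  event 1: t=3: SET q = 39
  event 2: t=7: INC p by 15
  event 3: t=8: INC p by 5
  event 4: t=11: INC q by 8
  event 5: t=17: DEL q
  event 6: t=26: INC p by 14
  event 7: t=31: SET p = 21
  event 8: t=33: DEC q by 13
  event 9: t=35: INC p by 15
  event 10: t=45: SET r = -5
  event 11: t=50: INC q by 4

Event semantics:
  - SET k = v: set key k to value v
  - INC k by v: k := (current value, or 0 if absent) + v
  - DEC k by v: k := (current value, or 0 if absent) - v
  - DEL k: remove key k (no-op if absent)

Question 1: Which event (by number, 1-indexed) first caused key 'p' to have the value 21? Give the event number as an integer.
Looking for first event where p becomes 21:
  event 2: p = 15
  event 3: p = 20
  event 4: p = 20
  event 5: p = 20
  event 6: p = 34
  event 7: p 34 -> 21  <-- first match

Answer: 7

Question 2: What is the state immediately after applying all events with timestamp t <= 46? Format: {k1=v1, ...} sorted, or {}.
Answer: {p=36, q=-13, r=-5}

Derivation:
Apply events with t <= 46 (10 events):
  after event 1 (t=3: SET q = 39): {q=39}
  after event 2 (t=7: INC p by 15): {p=15, q=39}
  after event 3 (t=8: INC p by 5): {p=20, q=39}
  after event 4 (t=11: INC q by 8): {p=20, q=47}
  after event 5 (t=17: DEL q): {p=20}
  after event 6 (t=26: INC p by 14): {p=34}
  after event 7 (t=31: SET p = 21): {p=21}
  after event 8 (t=33: DEC q by 13): {p=21, q=-13}
  after event 9 (t=35: INC p by 15): {p=36, q=-13}
  after event 10 (t=45: SET r = -5): {p=36, q=-13, r=-5}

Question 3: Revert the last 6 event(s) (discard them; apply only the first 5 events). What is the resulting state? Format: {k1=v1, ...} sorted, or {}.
Answer: {p=20}

Derivation:
Keep first 5 events (discard last 6):
  after event 1 (t=3: SET q = 39): {q=39}
  after event 2 (t=7: INC p by 15): {p=15, q=39}
  after event 3 (t=8: INC p by 5): {p=20, q=39}
  after event 4 (t=11: INC q by 8): {p=20, q=47}
  after event 5 (t=17: DEL q): {p=20}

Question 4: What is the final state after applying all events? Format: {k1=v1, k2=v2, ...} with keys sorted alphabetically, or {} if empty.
Answer: {p=36, q=-9, r=-5}

Derivation:
  after event 1 (t=3: SET q = 39): {q=39}
  after event 2 (t=7: INC p by 15): {p=15, q=39}
  after event 3 (t=8: INC p by 5): {p=20, q=39}
  after event 4 (t=11: INC q by 8): {p=20, q=47}
  after event 5 (t=17: DEL q): {p=20}
  after event 6 (t=26: INC p by 14): {p=34}
  after event 7 (t=31: SET p = 21): {p=21}
  after event 8 (t=33: DEC q by 13): {p=21, q=-13}
  after event 9 (t=35: INC p by 15): {p=36, q=-13}
  after event 10 (t=45: SET r = -5): {p=36, q=-13, r=-5}
  after event 11 (t=50: INC q by 4): {p=36, q=-9, r=-5}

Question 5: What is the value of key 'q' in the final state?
Track key 'q' through all 11 events:
  event 1 (t=3: SET q = 39): q (absent) -> 39
  event 2 (t=7: INC p by 15): q unchanged
  event 3 (t=8: INC p by 5): q unchanged
  event 4 (t=11: INC q by 8): q 39 -> 47
  event 5 (t=17: DEL q): q 47 -> (absent)
  event 6 (t=26: INC p by 14): q unchanged
  event 7 (t=31: SET p = 21): q unchanged
  event 8 (t=33: DEC q by 13): q (absent) -> -13
  event 9 (t=35: INC p by 15): q unchanged
  event 10 (t=45: SET r = -5): q unchanged
  event 11 (t=50: INC q by 4): q -13 -> -9
Final: q = -9

Answer: -9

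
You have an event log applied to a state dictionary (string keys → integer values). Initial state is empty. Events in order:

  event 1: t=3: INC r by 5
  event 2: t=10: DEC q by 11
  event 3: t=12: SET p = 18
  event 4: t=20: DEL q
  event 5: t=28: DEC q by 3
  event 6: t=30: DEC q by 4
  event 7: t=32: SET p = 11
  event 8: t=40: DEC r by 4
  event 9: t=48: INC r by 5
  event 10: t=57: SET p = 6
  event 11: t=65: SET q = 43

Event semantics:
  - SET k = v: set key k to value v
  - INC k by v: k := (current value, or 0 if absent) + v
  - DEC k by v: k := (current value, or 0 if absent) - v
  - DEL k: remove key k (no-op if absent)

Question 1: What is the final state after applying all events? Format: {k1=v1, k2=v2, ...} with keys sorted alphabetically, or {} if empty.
  after event 1 (t=3: INC r by 5): {r=5}
  after event 2 (t=10: DEC q by 11): {q=-11, r=5}
  after event 3 (t=12: SET p = 18): {p=18, q=-11, r=5}
  after event 4 (t=20: DEL q): {p=18, r=5}
  after event 5 (t=28: DEC q by 3): {p=18, q=-3, r=5}
  after event 6 (t=30: DEC q by 4): {p=18, q=-7, r=5}
  after event 7 (t=32: SET p = 11): {p=11, q=-7, r=5}
  after event 8 (t=40: DEC r by 4): {p=11, q=-7, r=1}
  after event 9 (t=48: INC r by 5): {p=11, q=-7, r=6}
  after event 10 (t=57: SET p = 6): {p=6, q=-7, r=6}
  after event 11 (t=65: SET q = 43): {p=6, q=43, r=6}

Answer: {p=6, q=43, r=6}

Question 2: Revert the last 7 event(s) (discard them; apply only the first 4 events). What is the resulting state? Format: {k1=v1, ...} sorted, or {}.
Answer: {p=18, r=5}

Derivation:
Keep first 4 events (discard last 7):
  after event 1 (t=3: INC r by 5): {r=5}
  after event 2 (t=10: DEC q by 11): {q=-11, r=5}
  after event 3 (t=12: SET p = 18): {p=18, q=-11, r=5}
  after event 4 (t=20: DEL q): {p=18, r=5}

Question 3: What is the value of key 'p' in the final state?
Track key 'p' through all 11 events:
  event 1 (t=3: INC r by 5): p unchanged
  event 2 (t=10: DEC q by 11): p unchanged
  event 3 (t=12: SET p = 18): p (absent) -> 18
  event 4 (t=20: DEL q): p unchanged
  event 5 (t=28: DEC q by 3): p unchanged
  event 6 (t=30: DEC q by 4): p unchanged
  event 7 (t=32: SET p = 11): p 18 -> 11
  event 8 (t=40: DEC r by 4): p unchanged
  event 9 (t=48: INC r by 5): p unchanged
  event 10 (t=57: SET p = 6): p 11 -> 6
  event 11 (t=65: SET q = 43): p unchanged
Final: p = 6

Answer: 6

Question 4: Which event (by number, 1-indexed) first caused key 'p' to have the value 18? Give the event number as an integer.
Looking for first event where p becomes 18:
  event 3: p (absent) -> 18  <-- first match

Answer: 3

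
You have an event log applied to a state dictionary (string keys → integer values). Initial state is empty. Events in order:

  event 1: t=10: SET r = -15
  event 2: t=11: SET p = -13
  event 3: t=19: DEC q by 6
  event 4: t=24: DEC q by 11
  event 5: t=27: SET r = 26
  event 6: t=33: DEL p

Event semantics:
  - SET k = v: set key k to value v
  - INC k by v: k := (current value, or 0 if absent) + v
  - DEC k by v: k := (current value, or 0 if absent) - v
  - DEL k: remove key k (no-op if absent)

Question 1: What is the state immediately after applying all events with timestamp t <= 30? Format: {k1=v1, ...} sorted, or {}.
Apply events with t <= 30 (5 events):
  after event 1 (t=10: SET r = -15): {r=-15}
  after event 2 (t=11: SET p = -13): {p=-13, r=-15}
  after event 3 (t=19: DEC q by 6): {p=-13, q=-6, r=-15}
  after event 4 (t=24: DEC q by 11): {p=-13, q=-17, r=-15}
  after event 5 (t=27: SET r = 26): {p=-13, q=-17, r=26}

Answer: {p=-13, q=-17, r=26}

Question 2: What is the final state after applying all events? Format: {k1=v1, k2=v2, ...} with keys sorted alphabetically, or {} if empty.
  after event 1 (t=10: SET r = -15): {r=-15}
  after event 2 (t=11: SET p = -13): {p=-13, r=-15}
  after event 3 (t=19: DEC q by 6): {p=-13, q=-6, r=-15}
  after event 4 (t=24: DEC q by 11): {p=-13, q=-17, r=-15}
  after event 5 (t=27: SET r = 26): {p=-13, q=-17, r=26}
  after event 6 (t=33: DEL p): {q=-17, r=26}

Answer: {q=-17, r=26}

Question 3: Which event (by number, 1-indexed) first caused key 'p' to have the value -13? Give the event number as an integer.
Looking for first event where p becomes -13:
  event 2: p (absent) -> -13  <-- first match

Answer: 2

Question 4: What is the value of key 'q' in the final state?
Track key 'q' through all 6 events:
  event 1 (t=10: SET r = -15): q unchanged
  event 2 (t=11: SET p = -13): q unchanged
  event 3 (t=19: DEC q by 6): q (absent) -> -6
  event 4 (t=24: DEC q by 11): q -6 -> -17
  event 5 (t=27: SET r = 26): q unchanged
  event 6 (t=33: DEL p): q unchanged
Final: q = -17

Answer: -17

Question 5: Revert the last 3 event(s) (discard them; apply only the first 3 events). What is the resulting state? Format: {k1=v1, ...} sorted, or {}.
Answer: {p=-13, q=-6, r=-15}

Derivation:
Keep first 3 events (discard last 3):
  after event 1 (t=10: SET r = -15): {r=-15}
  after event 2 (t=11: SET p = -13): {p=-13, r=-15}
  after event 3 (t=19: DEC q by 6): {p=-13, q=-6, r=-15}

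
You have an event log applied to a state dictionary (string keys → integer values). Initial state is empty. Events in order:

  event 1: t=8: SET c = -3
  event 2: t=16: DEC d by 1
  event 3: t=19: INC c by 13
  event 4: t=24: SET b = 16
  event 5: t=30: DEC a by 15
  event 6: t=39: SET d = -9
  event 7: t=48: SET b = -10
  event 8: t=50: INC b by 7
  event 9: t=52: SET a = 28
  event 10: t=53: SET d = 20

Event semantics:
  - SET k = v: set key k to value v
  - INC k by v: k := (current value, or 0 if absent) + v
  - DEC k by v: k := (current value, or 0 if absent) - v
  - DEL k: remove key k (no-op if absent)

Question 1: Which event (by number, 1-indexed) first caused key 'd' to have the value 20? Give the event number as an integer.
Answer: 10

Derivation:
Looking for first event where d becomes 20:
  event 2: d = -1
  event 3: d = -1
  event 4: d = -1
  event 5: d = -1
  event 6: d = -9
  event 7: d = -9
  event 8: d = -9
  event 9: d = -9
  event 10: d -9 -> 20  <-- first match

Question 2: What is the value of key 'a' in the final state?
Answer: 28

Derivation:
Track key 'a' through all 10 events:
  event 1 (t=8: SET c = -3): a unchanged
  event 2 (t=16: DEC d by 1): a unchanged
  event 3 (t=19: INC c by 13): a unchanged
  event 4 (t=24: SET b = 16): a unchanged
  event 5 (t=30: DEC a by 15): a (absent) -> -15
  event 6 (t=39: SET d = -9): a unchanged
  event 7 (t=48: SET b = -10): a unchanged
  event 8 (t=50: INC b by 7): a unchanged
  event 9 (t=52: SET a = 28): a -15 -> 28
  event 10 (t=53: SET d = 20): a unchanged
Final: a = 28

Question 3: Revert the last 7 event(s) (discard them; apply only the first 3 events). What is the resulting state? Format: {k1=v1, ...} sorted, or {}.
Answer: {c=10, d=-1}

Derivation:
Keep first 3 events (discard last 7):
  after event 1 (t=8: SET c = -3): {c=-3}
  after event 2 (t=16: DEC d by 1): {c=-3, d=-1}
  after event 3 (t=19: INC c by 13): {c=10, d=-1}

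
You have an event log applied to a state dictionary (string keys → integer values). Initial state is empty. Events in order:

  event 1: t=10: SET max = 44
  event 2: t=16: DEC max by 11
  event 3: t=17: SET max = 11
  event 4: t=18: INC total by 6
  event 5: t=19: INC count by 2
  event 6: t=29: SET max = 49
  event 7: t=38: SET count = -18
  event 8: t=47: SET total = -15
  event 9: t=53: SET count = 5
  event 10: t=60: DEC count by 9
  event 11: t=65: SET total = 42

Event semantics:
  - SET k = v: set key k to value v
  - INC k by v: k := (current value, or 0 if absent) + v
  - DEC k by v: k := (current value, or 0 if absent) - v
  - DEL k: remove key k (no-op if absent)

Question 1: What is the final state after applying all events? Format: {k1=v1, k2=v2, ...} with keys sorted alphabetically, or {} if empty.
  after event 1 (t=10: SET max = 44): {max=44}
  after event 2 (t=16: DEC max by 11): {max=33}
  after event 3 (t=17: SET max = 11): {max=11}
  after event 4 (t=18: INC total by 6): {max=11, total=6}
  after event 5 (t=19: INC count by 2): {count=2, max=11, total=6}
  after event 6 (t=29: SET max = 49): {count=2, max=49, total=6}
  after event 7 (t=38: SET count = -18): {count=-18, max=49, total=6}
  after event 8 (t=47: SET total = -15): {count=-18, max=49, total=-15}
  after event 9 (t=53: SET count = 5): {count=5, max=49, total=-15}
  after event 10 (t=60: DEC count by 9): {count=-4, max=49, total=-15}
  after event 11 (t=65: SET total = 42): {count=-4, max=49, total=42}

Answer: {count=-4, max=49, total=42}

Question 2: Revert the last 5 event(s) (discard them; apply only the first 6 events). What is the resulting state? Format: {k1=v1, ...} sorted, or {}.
Answer: {count=2, max=49, total=6}

Derivation:
Keep first 6 events (discard last 5):
  after event 1 (t=10: SET max = 44): {max=44}
  after event 2 (t=16: DEC max by 11): {max=33}
  after event 3 (t=17: SET max = 11): {max=11}
  after event 4 (t=18: INC total by 6): {max=11, total=6}
  after event 5 (t=19: INC count by 2): {count=2, max=11, total=6}
  after event 6 (t=29: SET max = 49): {count=2, max=49, total=6}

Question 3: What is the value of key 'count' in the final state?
Track key 'count' through all 11 events:
  event 1 (t=10: SET max = 44): count unchanged
  event 2 (t=16: DEC max by 11): count unchanged
  event 3 (t=17: SET max = 11): count unchanged
  event 4 (t=18: INC total by 6): count unchanged
  event 5 (t=19: INC count by 2): count (absent) -> 2
  event 6 (t=29: SET max = 49): count unchanged
  event 7 (t=38: SET count = -18): count 2 -> -18
  event 8 (t=47: SET total = -15): count unchanged
  event 9 (t=53: SET count = 5): count -18 -> 5
  event 10 (t=60: DEC count by 9): count 5 -> -4
  event 11 (t=65: SET total = 42): count unchanged
Final: count = -4

Answer: -4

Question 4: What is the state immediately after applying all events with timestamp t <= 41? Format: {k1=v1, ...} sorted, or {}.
Apply events with t <= 41 (7 events):
  after event 1 (t=10: SET max = 44): {max=44}
  after event 2 (t=16: DEC max by 11): {max=33}
  after event 3 (t=17: SET max = 11): {max=11}
  after event 4 (t=18: INC total by 6): {max=11, total=6}
  after event 5 (t=19: INC count by 2): {count=2, max=11, total=6}
  after event 6 (t=29: SET max = 49): {count=2, max=49, total=6}
  after event 7 (t=38: SET count = -18): {count=-18, max=49, total=6}

Answer: {count=-18, max=49, total=6}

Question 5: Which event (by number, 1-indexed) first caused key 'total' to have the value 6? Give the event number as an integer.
Answer: 4

Derivation:
Looking for first event where total becomes 6:
  event 4: total (absent) -> 6  <-- first match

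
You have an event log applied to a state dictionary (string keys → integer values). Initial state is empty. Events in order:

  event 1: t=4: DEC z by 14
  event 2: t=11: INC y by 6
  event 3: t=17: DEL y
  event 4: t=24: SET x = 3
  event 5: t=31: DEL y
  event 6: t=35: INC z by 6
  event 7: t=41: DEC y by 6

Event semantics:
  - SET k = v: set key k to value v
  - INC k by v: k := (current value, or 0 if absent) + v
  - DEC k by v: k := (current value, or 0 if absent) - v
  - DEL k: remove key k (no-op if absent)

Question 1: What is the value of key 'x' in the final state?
Track key 'x' through all 7 events:
  event 1 (t=4: DEC z by 14): x unchanged
  event 2 (t=11: INC y by 6): x unchanged
  event 3 (t=17: DEL y): x unchanged
  event 4 (t=24: SET x = 3): x (absent) -> 3
  event 5 (t=31: DEL y): x unchanged
  event 6 (t=35: INC z by 6): x unchanged
  event 7 (t=41: DEC y by 6): x unchanged
Final: x = 3

Answer: 3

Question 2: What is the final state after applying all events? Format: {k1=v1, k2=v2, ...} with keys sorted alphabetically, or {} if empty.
Answer: {x=3, y=-6, z=-8}

Derivation:
  after event 1 (t=4: DEC z by 14): {z=-14}
  after event 2 (t=11: INC y by 6): {y=6, z=-14}
  after event 3 (t=17: DEL y): {z=-14}
  after event 4 (t=24: SET x = 3): {x=3, z=-14}
  after event 5 (t=31: DEL y): {x=3, z=-14}
  after event 6 (t=35: INC z by 6): {x=3, z=-8}
  after event 7 (t=41: DEC y by 6): {x=3, y=-6, z=-8}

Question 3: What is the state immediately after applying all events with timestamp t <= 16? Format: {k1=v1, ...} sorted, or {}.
Answer: {y=6, z=-14}

Derivation:
Apply events with t <= 16 (2 events):
  after event 1 (t=4: DEC z by 14): {z=-14}
  after event 2 (t=11: INC y by 6): {y=6, z=-14}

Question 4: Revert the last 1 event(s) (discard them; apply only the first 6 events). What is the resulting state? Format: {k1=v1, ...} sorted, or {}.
Answer: {x=3, z=-8}

Derivation:
Keep first 6 events (discard last 1):
  after event 1 (t=4: DEC z by 14): {z=-14}
  after event 2 (t=11: INC y by 6): {y=6, z=-14}
  after event 3 (t=17: DEL y): {z=-14}
  after event 4 (t=24: SET x = 3): {x=3, z=-14}
  after event 5 (t=31: DEL y): {x=3, z=-14}
  after event 6 (t=35: INC z by 6): {x=3, z=-8}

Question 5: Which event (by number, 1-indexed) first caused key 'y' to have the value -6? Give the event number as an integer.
Looking for first event where y becomes -6:
  event 2: y = 6
  event 3: y = (absent)
  event 7: y (absent) -> -6  <-- first match

Answer: 7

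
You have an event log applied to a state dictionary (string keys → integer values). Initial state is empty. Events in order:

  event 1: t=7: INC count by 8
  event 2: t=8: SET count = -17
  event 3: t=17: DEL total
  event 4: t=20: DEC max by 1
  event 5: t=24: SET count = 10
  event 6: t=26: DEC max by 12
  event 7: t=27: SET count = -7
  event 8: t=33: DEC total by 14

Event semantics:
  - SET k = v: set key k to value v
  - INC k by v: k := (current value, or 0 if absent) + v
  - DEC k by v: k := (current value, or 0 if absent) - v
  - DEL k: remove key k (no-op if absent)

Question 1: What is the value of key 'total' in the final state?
Answer: -14

Derivation:
Track key 'total' through all 8 events:
  event 1 (t=7: INC count by 8): total unchanged
  event 2 (t=8: SET count = -17): total unchanged
  event 3 (t=17: DEL total): total (absent) -> (absent)
  event 4 (t=20: DEC max by 1): total unchanged
  event 5 (t=24: SET count = 10): total unchanged
  event 6 (t=26: DEC max by 12): total unchanged
  event 7 (t=27: SET count = -7): total unchanged
  event 8 (t=33: DEC total by 14): total (absent) -> -14
Final: total = -14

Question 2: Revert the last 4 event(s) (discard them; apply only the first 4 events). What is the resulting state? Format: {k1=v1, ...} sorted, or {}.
Keep first 4 events (discard last 4):
  after event 1 (t=7: INC count by 8): {count=8}
  after event 2 (t=8: SET count = -17): {count=-17}
  after event 3 (t=17: DEL total): {count=-17}
  after event 4 (t=20: DEC max by 1): {count=-17, max=-1}

Answer: {count=-17, max=-1}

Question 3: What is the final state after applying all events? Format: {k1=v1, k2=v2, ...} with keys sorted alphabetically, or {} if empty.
Answer: {count=-7, max=-13, total=-14}

Derivation:
  after event 1 (t=7: INC count by 8): {count=8}
  after event 2 (t=8: SET count = -17): {count=-17}
  after event 3 (t=17: DEL total): {count=-17}
  after event 4 (t=20: DEC max by 1): {count=-17, max=-1}
  after event 5 (t=24: SET count = 10): {count=10, max=-1}
  after event 6 (t=26: DEC max by 12): {count=10, max=-13}
  after event 7 (t=27: SET count = -7): {count=-7, max=-13}
  after event 8 (t=33: DEC total by 14): {count=-7, max=-13, total=-14}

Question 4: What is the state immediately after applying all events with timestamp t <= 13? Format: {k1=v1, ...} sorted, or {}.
Answer: {count=-17}

Derivation:
Apply events with t <= 13 (2 events):
  after event 1 (t=7: INC count by 8): {count=8}
  after event 2 (t=8: SET count = -17): {count=-17}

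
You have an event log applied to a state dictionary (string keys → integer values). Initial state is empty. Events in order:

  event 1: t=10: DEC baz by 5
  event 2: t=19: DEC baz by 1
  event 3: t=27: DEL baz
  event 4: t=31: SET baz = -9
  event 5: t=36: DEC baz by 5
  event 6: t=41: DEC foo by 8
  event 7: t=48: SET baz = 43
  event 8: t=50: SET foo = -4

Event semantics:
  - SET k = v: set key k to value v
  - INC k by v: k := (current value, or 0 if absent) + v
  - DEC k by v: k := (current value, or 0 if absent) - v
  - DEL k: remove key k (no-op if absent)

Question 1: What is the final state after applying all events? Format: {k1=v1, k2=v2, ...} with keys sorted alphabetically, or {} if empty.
Answer: {baz=43, foo=-4}

Derivation:
  after event 1 (t=10: DEC baz by 5): {baz=-5}
  after event 2 (t=19: DEC baz by 1): {baz=-6}
  after event 3 (t=27: DEL baz): {}
  after event 4 (t=31: SET baz = -9): {baz=-9}
  after event 5 (t=36: DEC baz by 5): {baz=-14}
  after event 6 (t=41: DEC foo by 8): {baz=-14, foo=-8}
  after event 7 (t=48: SET baz = 43): {baz=43, foo=-8}
  after event 8 (t=50: SET foo = -4): {baz=43, foo=-4}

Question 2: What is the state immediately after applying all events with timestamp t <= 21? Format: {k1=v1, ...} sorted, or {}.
Answer: {baz=-6}

Derivation:
Apply events with t <= 21 (2 events):
  after event 1 (t=10: DEC baz by 5): {baz=-5}
  after event 2 (t=19: DEC baz by 1): {baz=-6}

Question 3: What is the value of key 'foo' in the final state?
Answer: -4

Derivation:
Track key 'foo' through all 8 events:
  event 1 (t=10: DEC baz by 5): foo unchanged
  event 2 (t=19: DEC baz by 1): foo unchanged
  event 3 (t=27: DEL baz): foo unchanged
  event 4 (t=31: SET baz = -9): foo unchanged
  event 5 (t=36: DEC baz by 5): foo unchanged
  event 6 (t=41: DEC foo by 8): foo (absent) -> -8
  event 7 (t=48: SET baz = 43): foo unchanged
  event 8 (t=50: SET foo = -4): foo -8 -> -4
Final: foo = -4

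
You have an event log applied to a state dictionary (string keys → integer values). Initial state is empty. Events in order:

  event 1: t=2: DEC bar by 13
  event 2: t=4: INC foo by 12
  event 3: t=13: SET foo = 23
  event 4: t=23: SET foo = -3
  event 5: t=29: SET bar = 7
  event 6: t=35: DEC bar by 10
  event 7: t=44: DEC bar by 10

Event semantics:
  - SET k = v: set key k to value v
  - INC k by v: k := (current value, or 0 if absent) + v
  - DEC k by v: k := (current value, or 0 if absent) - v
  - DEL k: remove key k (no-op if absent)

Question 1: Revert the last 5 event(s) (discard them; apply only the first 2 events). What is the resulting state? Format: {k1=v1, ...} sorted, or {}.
Answer: {bar=-13, foo=12}

Derivation:
Keep first 2 events (discard last 5):
  after event 1 (t=2: DEC bar by 13): {bar=-13}
  after event 2 (t=4: INC foo by 12): {bar=-13, foo=12}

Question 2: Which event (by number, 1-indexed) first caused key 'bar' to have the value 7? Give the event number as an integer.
Answer: 5

Derivation:
Looking for first event where bar becomes 7:
  event 1: bar = -13
  event 2: bar = -13
  event 3: bar = -13
  event 4: bar = -13
  event 5: bar -13 -> 7  <-- first match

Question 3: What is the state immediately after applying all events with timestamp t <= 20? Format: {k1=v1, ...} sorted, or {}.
Apply events with t <= 20 (3 events):
  after event 1 (t=2: DEC bar by 13): {bar=-13}
  after event 2 (t=4: INC foo by 12): {bar=-13, foo=12}
  after event 3 (t=13: SET foo = 23): {bar=-13, foo=23}

Answer: {bar=-13, foo=23}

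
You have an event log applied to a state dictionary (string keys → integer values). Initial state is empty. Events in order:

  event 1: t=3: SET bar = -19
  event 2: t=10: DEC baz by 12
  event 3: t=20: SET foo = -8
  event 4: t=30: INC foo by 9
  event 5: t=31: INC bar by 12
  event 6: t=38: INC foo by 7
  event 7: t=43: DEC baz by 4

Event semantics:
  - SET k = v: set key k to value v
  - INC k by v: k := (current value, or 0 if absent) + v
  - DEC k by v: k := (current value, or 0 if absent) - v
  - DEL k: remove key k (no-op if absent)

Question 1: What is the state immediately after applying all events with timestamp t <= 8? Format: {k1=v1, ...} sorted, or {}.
Apply events with t <= 8 (1 events):
  after event 1 (t=3: SET bar = -19): {bar=-19}

Answer: {bar=-19}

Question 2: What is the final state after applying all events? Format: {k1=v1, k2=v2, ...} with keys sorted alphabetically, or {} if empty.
Answer: {bar=-7, baz=-16, foo=8}

Derivation:
  after event 1 (t=3: SET bar = -19): {bar=-19}
  after event 2 (t=10: DEC baz by 12): {bar=-19, baz=-12}
  after event 3 (t=20: SET foo = -8): {bar=-19, baz=-12, foo=-8}
  after event 4 (t=30: INC foo by 9): {bar=-19, baz=-12, foo=1}
  after event 5 (t=31: INC bar by 12): {bar=-7, baz=-12, foo=1}
  after event 6 (t=38: INC foo by 7): {bar=-7, baz=-12, foo=8}
  after event 7 (t=43: DEC baz by 4): {bar=-7, baz=-16, foo=8}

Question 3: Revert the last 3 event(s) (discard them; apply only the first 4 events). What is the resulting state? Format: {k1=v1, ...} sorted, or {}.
Answer: {bar=-19, baz=-12, foo=1}

Derivation:
Keep first 4 events (discard last 3):
  after event 1 (t=3: SET bar = -19): {bar=-19}
  after event 2 (t=10: DEC baz by 12): {bar=-19, baz=-12}
  after event 3 (t=20: SET foo = -8): {bar=-19, baz=-12, foo=-8}
  after event 4 (t=30: INC foo by 9): {bar=-19, baz=-12, foo=1}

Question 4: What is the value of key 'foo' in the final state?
Answer: 8

Derivation:
Track key 'foo' through all 7 events:
  event 1 (t=3: SET bar = -19): foo unchanged
  event 2 (t=10: DEC baz by 12): foo unchanged
  event 3 (t=20: SET foo = -8): foo (absent) -> -8
  event 4 (t=30: INC foo by 9): foo -8 -> 1
  event 5 (t=31: INC bar by 12): foo unchanged
  event 6 (t=38: INC foo by 7): foo 1 -> 8
  event 7 (t=43: DEC baz by 4): foo unchanged
Final: foo = 8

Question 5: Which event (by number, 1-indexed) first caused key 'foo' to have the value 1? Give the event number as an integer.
Answer: 4

Derivation:
Looking for first event where foo becomes 1:
  event 3: foo = -8
  event 4: foo -8 -> 1  <-- first match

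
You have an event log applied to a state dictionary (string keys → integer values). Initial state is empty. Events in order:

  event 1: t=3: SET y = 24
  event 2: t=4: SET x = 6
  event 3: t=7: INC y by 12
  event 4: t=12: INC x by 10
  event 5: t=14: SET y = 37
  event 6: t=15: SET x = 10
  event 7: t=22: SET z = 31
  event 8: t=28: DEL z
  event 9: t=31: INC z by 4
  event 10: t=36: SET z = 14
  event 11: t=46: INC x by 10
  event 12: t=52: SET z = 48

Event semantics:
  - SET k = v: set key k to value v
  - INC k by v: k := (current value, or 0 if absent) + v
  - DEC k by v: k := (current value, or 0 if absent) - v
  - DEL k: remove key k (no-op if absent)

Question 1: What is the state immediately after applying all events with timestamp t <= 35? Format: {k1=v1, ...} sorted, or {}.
Answer: {x=10, y=37, z=4}

Derivation:
Apply events with t <= 35 (9 events):
  after event 1 (t=3: SET y = 24): {y=24}
  after event 2 (t=4: SET x = 6): {x=6, y=24}
  after event 3 (t=7: INC y by 12): {x=6, y=36}
  after event 4 (t=12: INC x by 10): {x=16, y=36}
  after event 5 (t=14: SET y = 37): {x=16, y=37}
  after event 6 (t=15: SET x = 10): {x=10, y=37}
  after event 7 (t=22: SET z = 31): {x=10, y=37, z=31}
  after event 8 (t=28: DEL z): {x=10, y=37}
  after event 9 (t=31: INC z by 4): {x=10, y=37, z=4}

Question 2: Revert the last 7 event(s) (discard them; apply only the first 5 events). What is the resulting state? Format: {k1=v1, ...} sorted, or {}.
Answer: {x=16, y=37}

Derivation:
Keep first 5 events (discard last 7):
  after event 1 (t=3: SET y = 24): {y=24}
  after event 2 (t=4: SET x = 6): {x=6, y=24}
  after event 3 (t=7: INC y by 12): {x=6, y=36}
  after event 4 (t=12: INC x by 10): {x=16, y=36}
  after event 5 (t=14: SET y = 37): {x=16, y=37}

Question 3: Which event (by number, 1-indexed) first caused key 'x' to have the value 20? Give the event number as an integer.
Answer: 11

Derivation:
Looking for first event where x becomes 20:
  event 2: x = 6
  event 3: x = 6
  event 4: x = 16
  event 5: x = 16
  event 6: x = 10
  event 7: x = 10
  event 8: x = 10
  event 9: x = 10
  event 10: x = 10
  event 11: x 10 -> 20  <-- first match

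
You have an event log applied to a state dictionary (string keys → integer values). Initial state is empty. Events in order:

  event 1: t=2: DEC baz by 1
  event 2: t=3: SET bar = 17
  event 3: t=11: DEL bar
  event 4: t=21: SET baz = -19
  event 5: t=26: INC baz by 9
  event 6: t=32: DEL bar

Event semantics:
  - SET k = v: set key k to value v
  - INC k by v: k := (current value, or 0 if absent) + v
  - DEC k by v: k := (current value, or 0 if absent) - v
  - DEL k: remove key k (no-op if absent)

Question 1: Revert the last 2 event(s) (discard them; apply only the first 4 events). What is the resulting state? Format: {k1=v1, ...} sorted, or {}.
Answer: {baz=-19}

Derivation:
Keep first 4 events (discard last 2):
  after event 1 (t=2: DEC baz by 1): {baz=-1}
  after event 2 (t=3: SET bar = 17): {bar=17, baz=-1}
  after event 3 (t=11: DEL bar): {baz=-1}
  after event 4 (t=21: SET baz = -19): {baz=-19}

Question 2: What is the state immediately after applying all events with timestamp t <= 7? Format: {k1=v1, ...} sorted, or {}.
Apply events with t <= 7 (2 events):
  after event 1 (t=2: DEC baz by 1): {baz=-1}
  after event 2 (t=3: SET bar = 17): {bar=17, baz=-1}

Answer: {bar=17, baz=-1}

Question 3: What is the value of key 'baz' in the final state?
Track key 'baz' through all 6 events:
  event 1 (t=2: DEC baz by 1): baz (absent) -> -1
  event 2 (t=3: SET bar = 17): baz unchanged
  event 3 (t=11: DEL bar): baz unchanged
  event 4 (t=21: SET baz = -19): baz -1 -> -19
  event 5 (t=26: INC baz by 9): baz -19 -> -10
  event 6 (t=32: DEL bar): baz unchanged
Final: baz = -10

Answer: -10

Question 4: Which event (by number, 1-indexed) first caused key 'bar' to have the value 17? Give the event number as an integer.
Looking for first event where bar becomes 17:
  event 2: bar (absent) -> 17  <-- first match

Answer: 2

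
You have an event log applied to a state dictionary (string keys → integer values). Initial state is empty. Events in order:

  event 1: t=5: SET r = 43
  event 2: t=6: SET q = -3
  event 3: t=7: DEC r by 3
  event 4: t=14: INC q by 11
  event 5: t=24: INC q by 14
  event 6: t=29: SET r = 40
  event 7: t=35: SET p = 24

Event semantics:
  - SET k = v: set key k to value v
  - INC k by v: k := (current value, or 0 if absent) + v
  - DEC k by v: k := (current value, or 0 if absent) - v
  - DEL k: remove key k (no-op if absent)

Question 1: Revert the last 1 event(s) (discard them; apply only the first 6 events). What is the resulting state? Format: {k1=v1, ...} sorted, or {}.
Answer: {q=22, r=40}

Derivation:
Keep first 6 events (discard last 1):
  after event 1 (t=5: SET r = 43): {r=43}
  after event 2 (t=6: SET q = -3): {q=-3, r=43}
  after event 3 (t=7: DEC r by 3): {q=-3, r=40}
  after event 4 (t=14: INC q by 11): {q=8, r=40}
  after event 5 (t=24: INC q by 14): {q=22, r=40}
  after event 6 (t=29: SET r = 40): {q=22, r=40}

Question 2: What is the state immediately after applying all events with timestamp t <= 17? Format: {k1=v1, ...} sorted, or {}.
Answer: {q=8, r=40}

Derivation:
Apply events with t <= 17 (4 events):
  after event 1 (t=5: SET r = 43): {r=43}
  after event 2 (t=6: SET q = -3): {q=-3, r=43}
  after event 3 (t=7: DEC r by 3): {q=-3, r=40}
  after event 4 (t=14: INC q by 11): {q=8, r=40}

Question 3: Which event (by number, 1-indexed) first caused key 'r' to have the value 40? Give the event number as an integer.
Answer: 3

Derivation:
Looking for first event where r becomes 40:
  event 1: r = 43
  event 2: r = 43
  event 3: r 43 -> 40  <-- first match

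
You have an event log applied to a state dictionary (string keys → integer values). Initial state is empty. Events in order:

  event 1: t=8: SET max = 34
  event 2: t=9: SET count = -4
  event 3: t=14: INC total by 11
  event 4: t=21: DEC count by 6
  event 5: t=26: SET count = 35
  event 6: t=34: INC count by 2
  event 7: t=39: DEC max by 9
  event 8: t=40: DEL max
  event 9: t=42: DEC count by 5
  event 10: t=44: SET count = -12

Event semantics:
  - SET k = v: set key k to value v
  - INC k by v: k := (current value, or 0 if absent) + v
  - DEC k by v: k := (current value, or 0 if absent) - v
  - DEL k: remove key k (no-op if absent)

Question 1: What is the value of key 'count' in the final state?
Answer: -12

Derivation:
Track key 'count' through all 10 events:
  event 1 (t=8: SET max = 34): count unchanged
  event 2 (t=9: SET count = -4): count (absent) -> -4
  event 3 (t=14: INC total by 11): count unchanged
  event 4 (t=21: DEC count by 6): count -4 -> -10
  event 5 (t=26: SET count = 35): count -10 -> 35
  event 6 (t=34: INC count by 2): count 35 -> 37
  event 7 (t=39: DEC max by 9): count unchanged
  event 8 (t=40: DEL max): count unchanged
  event 9 (t=42: DEC count by 5): count 37 -> 32
  event 10 (t=44: SET count = -12): count 32 -> -12
Final: count = -12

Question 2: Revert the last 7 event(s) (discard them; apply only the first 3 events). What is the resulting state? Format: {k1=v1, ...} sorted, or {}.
Answer: {count=-4, max=34, total=11}

Derivation:
Keep first 3 events (discard last 7):
  after event 1 (t=8: SET max = 34): {max=34}
  after event 2 (t=9: SET count = -4): {count=-4, max=34}
  after event 3 (t=14: INC total by 11): {count=-4, max=34, total=11}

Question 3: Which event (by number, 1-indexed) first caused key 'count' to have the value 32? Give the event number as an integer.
Answer: 9

Derivation:
Looking for first event where count becomes 32:
  event 2: count = -4
  event 3: count = -4
  event 4: count = -10
  event 5: count = 35
  event 6: count = 37
  event 7: count = 37
  event 8: count = 37
  event 9: count 37 -> 32  <-- first match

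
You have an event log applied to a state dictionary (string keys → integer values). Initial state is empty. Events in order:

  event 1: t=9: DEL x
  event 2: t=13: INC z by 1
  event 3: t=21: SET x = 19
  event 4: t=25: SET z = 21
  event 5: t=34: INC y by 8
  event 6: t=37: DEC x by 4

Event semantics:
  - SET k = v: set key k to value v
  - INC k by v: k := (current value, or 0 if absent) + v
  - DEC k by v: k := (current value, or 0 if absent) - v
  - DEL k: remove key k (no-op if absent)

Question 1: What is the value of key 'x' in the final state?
Track key 'x' through all 6 events:
  event 1 (t=9: DEL x): x (absent) -> (absent)
  event 2 (t=13: INC z by 1): x unchanged
  event 3 (t=21: SET x = 19): x (absent) -> 19
  event 4 (t=25: SET z = 21): x unchanged
  event 5 (t=34: INC y by 8): x unchanged
  event 6 (t=37: DEC x by 4): x 19 -> 15
Final: x = 15

Answer: 15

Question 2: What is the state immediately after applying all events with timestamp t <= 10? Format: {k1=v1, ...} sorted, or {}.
Apply events with t <= 10 (1 events):
  after event 1 (t=9: DEL x): {}

Answer: {}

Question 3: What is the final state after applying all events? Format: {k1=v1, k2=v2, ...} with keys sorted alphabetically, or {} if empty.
Answer: {x=15, y=8, z=21}

Derivation:
  after event 1 (t=9: DEL x): {}
  after event 2 (t=13: INC z by 1): {z=1}
  after event 3 (t=21: SET x = 19): {x=19, z=1}
  after event 4 (t=25: SET z = 21): {x=19, z=21}
  after event 5 (t=34: INC y by 8): {x=19, y=8, z=21}
  after event 6 (t=37: DEC x by 4): {x=15, y=8, z=21}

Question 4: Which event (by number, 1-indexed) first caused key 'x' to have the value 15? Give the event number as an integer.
Answer: 6

Derivation:
Looking for first event where x becomes 15:
  event 3: x = 19
  event 4: x = 19
  event 5: x = 19
  event 6: x 19 -> 15  <-- first match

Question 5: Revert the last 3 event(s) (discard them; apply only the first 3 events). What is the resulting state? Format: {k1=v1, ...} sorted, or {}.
Keep first 3 events (discard last 3):
  after event 1 (t=9: DEL x): {}
  after event 2 (t=13: INC z by 1): {z=1}
  after event 3 (t=21: SET x = 19): {x=19, z=1}

Answer: {x=19, z=1}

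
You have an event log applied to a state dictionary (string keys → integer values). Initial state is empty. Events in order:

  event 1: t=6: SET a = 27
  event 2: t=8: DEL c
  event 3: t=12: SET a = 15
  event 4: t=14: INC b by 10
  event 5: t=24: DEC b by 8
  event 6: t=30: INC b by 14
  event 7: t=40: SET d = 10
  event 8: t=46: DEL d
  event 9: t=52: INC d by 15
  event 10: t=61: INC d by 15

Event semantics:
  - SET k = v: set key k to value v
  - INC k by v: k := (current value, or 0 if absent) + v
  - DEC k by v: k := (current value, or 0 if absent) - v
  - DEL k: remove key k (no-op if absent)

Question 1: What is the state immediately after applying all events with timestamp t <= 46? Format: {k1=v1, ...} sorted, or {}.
Answer: {a=15, b=16}

Derivation:
Apply events with t <= 46 (8 events):
  after event 1 (t=6: SET a = 27): {a=27}
  after event 2 (t=8: DEL c): {a=27}
  after event 3 (t=12: SET a = 15): {a=15}
  after event 4 (t=14: INC b by 10): {a=15, b=10}
  after event 5 (t=24: DEC b by 8): {a=15, b=2}
  after event 6 (t=30: INC b by 14): {a=15, b=16}
  after event 7 (t=40: SET d = 10): {a=15, b=16, d=10}
  after event 8 (t=46: DEL d): {a=15, b=16}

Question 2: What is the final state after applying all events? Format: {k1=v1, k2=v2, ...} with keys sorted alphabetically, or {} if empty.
Answer: {a=15, b=16, d=30}

Derivation:
  after event 1 (t=6: SET a = 27): {a=27}
  after event 2 (t=8: DEL c): {a=27}
  after event 3 (t=12: SET a = 15): {a=15}
  after event 4 (t=14: INC b by 10): {a=15, b=10}
  after event 5 (t=24: DEC b by 8): {a=15, b=2}
  after event 6 (t=30: INC b by 14): {a=15, b=16}
  after event 7 (t=40: SET d = 10): {a=15, b=16, d=10}
  after event 8 (t=46: DEL d): {a=15, b=16}
  after event 9 (t=52: INC d by 15): {a=15, b=16, d=15}
  after event 10 (t=61: INC d by 15): {a=15, b=16, d=30}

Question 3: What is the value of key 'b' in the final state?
Answer: 16

Derivation:
Track key 'b' through all 10 events:
  event 1 (t=6: SET a = 27): b unchanged
  event 2 (t=8: DEL c): b unchanged
  event 3 (t=12: SET a = 15): b unchanged
  event 4 (t=14: INC b by 10): b (absent) -> 10
  event 5 (t=24: DEC b by 8): b 10 -> 2
  event 6 (t=30: INC b by 14): b 2 -> 16
  event 7 (t=40: SET d = 10): b unchanged
  event 8 (t=46: DEL d): b unchanged
  event 9 (t=52: INC d by 15): b unchanged
  event 10 (t=61: INC d by 15): b unchanged
Final: b = 16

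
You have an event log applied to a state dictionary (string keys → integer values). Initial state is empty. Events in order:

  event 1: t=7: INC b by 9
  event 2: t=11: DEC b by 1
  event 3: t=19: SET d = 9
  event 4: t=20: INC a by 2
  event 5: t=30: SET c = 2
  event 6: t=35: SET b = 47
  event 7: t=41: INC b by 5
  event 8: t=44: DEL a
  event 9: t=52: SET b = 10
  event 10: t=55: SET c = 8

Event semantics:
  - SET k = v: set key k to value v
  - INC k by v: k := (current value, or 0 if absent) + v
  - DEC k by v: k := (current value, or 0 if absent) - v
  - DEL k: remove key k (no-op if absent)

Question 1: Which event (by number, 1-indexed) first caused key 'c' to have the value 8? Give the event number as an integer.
Looking for first event where c becomes 8:
  event 5: c = 2
  event 6: c = 2
  event 7: c = 2
  event 8: c = 2
  event 9: c = 2
  event 10: c 2 -> 8  <-- first match

Answer: 10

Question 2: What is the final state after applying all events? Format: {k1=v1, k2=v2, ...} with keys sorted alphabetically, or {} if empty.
Answer: {b=10, c=8, d=9}

Derivation:
  after event 1 (t=7: INC b by 9): {b=9}
  after event 2 (t=11: DEC b by 1): {b=8}
  after event 3 (t=19: SET d = 9): {b=8, d=9}
  after event 4 (t=20: INC a by 2): {a=2, b=8, d=9}
  after event 5 (t=30: SET c = 2): {a=2, b=8, c=2, d=9}
  after event 6 (t=35: SET b = 47): {a=2, b=47, c=2, d=9}
  after event 7 (t=41: INC b by 5): {a=2, b=52, c=2, d=9}
  after event 8 (t=44: DEL a): {b=52, c=2, d=9}
  after event 9 (t=52: SET b = 10): {b=10, c=2, d=9}
  after event 10 (t=55: SET c = 8): {b=10, c=8, d=9}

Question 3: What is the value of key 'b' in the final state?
Answer: 10

Derivation:
Track key 'b' through all 10 events:
  event 1 (t=7: INC b by 9): b (absent) -> 9
  event 2 (t=11: DEC b by 1): b 9 -> 8
  event 3 (t=19: SET d = 9): b unchanged
  event 4 (t=20: INC a by 2): b unchanged
  event 5 (t=30: SET c = 2): b unchanged
  event 6 (t=35: SET b = 47): b 8 -> 47
  event 7 (t=41: INC b by 5): b 47 -> 52
  event 8 (t=44: DEL a): b unchanged
  event 9 (t=52: SET b = 10): b 52 -> 10
  event 10 (t=55: SET c = 8): b unchanged
Final: b = 10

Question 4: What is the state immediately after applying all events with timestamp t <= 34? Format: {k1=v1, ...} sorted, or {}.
Apply events with t <= 34 (5 events):
  after event 1 (t=7: INC b by 9): {b=9}
  after event 2 (t=11: DEC b by 1): {b=8}
  after event 3 (t=19: SET d = 9): {b=8, d=9}
  after event 4 (t=20: INC a by 2): {a=2, b=8, d=9}
  after event 5 (t=30: SET c = 2): {a=2, b=8, c=2, d=9}

Answer: {a=2, b=8, c=2, d=9}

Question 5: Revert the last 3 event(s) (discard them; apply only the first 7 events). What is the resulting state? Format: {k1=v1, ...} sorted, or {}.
Answer: {a=2, b=52, c=2, d=9}

Derivation:
Keep first 7 events (discard last 3):
  after event 1 (t=7: INC b by 9): {b=9}
  after event 2 (t=11: DEC b by 1): {b=8}
  after event 3 (t=19: SET d = 9): {b=8, d=9}
  after event 4 (t=20: INC a by 2): {a=2, b=8, d=9}
  after event 5 (t=30: SET c = 2): {a=2, b=8, c=2, d=9}
  after event 6 (t=35: SET b = 47): {a=2, b=47, c=2, d=9}
  after event 7 (t=41: INC b by 5): {a=2, b=52, c=2, d=9}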